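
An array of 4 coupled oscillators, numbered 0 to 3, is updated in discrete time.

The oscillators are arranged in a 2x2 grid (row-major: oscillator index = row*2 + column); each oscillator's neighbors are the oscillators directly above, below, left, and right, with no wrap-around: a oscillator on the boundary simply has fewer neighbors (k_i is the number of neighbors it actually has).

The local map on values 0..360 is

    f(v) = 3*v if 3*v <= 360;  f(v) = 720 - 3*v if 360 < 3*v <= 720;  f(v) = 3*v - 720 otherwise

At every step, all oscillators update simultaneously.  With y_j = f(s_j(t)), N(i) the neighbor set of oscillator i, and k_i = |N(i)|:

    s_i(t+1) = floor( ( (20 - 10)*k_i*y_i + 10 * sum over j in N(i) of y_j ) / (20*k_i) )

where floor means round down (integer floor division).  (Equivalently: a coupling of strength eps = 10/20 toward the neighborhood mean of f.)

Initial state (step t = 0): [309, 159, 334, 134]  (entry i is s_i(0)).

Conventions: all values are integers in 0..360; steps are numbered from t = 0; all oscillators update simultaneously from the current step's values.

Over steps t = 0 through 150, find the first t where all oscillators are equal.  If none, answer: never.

Simulating step by step:
t=0: [309, 159, 334, 134]  (not all equal)
t=1: [234, 252, 272, 290]  (not all equal)
t=2: [42, 60, 90, 108]  (not all equal)
t=3: [175, 202, 247, 274]  (not all equal)
t=4: [131, 131, 84, 84]  (not all equal)
t=5: [308, 308, 270, 270]  (not all equal)
t=6: [175, 175, 118, 118]  (not all equal)
t=7: [234, 234, 314, 314]  (not all equal)
t=8: [69, 69, 171, 171]  (not all equal)
t=9: [207, 207, 207, 207]  (all equal)

Answer: 9
Key observation: Synchronization is absorbing here: once all oscillators are equal they stay equal, and step 9 is the first all-equal step.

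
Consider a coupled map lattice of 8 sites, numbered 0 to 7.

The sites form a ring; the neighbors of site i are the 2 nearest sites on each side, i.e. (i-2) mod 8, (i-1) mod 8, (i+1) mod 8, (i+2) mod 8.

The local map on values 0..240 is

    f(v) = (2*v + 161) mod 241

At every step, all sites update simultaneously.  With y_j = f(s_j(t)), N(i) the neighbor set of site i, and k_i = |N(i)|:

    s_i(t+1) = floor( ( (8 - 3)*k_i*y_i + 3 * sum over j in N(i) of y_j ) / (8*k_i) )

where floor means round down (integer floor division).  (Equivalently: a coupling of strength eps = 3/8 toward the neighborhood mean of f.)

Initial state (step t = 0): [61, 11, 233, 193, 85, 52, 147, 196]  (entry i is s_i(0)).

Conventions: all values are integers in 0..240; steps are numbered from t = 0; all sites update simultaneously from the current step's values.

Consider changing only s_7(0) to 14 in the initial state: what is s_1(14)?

Answer: s_1(14) = 116
Key observation: This trace re-runs the system from the modified initial state.

Derivation:
t=0: [61, 11, 233, 193, 85, 52, 147, 14]
t=1: [94, 155, 126, 82, 98, 67, 166, 161]
t=2: [106, 177, 157, 106, 102, 53, 33, 38]
t=3: [151, 89, 185, 121, 135, 83, 190, 187]
t=4: [163, 106, 93, 140, 152, 97, 88, 76]
t=5: [41, 118, 118, 179, 188, 126, 98, 77]
t=6: [48, 122, 120, 73, 79, 133, 100, 88]
t=7: [60, 134, 130, 96, 98, 150, 110, 105]
t=8: [84, 160, 155, 136, 133, 184, 134, 136]
t=9: [134, 215, 209, 185, 177, 100, 165, 172]
t=10: [139, 101, 96, 64, 46, 85, 39, 54]
t=11: [170, 112, 105, 61, 53, 86, 180, 78]
t=12: [48, 115, 102, 63, 44, 74, 44, 75]
t=13: [43, 117, 98, 61, 28, 54, 20, 66]
t=14: [52, 116, 111, 74, 171, 65, 154, 68]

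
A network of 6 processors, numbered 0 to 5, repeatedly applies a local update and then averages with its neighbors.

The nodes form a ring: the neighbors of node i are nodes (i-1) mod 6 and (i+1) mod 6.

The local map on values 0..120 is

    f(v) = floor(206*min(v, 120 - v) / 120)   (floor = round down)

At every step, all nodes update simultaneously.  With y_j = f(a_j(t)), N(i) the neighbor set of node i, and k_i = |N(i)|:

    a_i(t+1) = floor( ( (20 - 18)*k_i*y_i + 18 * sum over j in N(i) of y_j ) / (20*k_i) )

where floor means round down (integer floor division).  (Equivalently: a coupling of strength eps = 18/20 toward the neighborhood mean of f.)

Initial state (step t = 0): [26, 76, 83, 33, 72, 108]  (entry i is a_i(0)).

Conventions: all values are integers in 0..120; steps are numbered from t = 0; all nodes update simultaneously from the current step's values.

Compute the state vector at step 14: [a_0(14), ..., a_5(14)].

Simulating step by step:
t=0: [26, 76, 83, 33, 72, 108]
t=1: [47, 55, 65, 70, 42, 58]
t=2: [94, 87, 89, 83, 90, 78]
t=3: [62, 49, 58, 53, 65, 49]
t=4: [85, 97, 88, 95, 87, 95]
t=5: [42, 55, 41, 53, 43, 56]
t=6: [92, 73, 89, 73, 91, 74]
t=7: [75, 53, 77, 53, 76, 51]
t=8: [87, 76, 88, 75, 87, 77]
t=9: [72, 57, 73, 57, 73, 57]
t=10: [95, 82, 95, 81, 95, 82]
t=11: [62, 44, 63, 44, 63, 44]
t=12: [77, 95, 77, 94, 77, 95]
t=13: [45, 69, 46, 70, 46, 69]
t=14: [86, 78, 85, 78, 85, 78]

Answer: [86, 78, 85, 78, 85, 78]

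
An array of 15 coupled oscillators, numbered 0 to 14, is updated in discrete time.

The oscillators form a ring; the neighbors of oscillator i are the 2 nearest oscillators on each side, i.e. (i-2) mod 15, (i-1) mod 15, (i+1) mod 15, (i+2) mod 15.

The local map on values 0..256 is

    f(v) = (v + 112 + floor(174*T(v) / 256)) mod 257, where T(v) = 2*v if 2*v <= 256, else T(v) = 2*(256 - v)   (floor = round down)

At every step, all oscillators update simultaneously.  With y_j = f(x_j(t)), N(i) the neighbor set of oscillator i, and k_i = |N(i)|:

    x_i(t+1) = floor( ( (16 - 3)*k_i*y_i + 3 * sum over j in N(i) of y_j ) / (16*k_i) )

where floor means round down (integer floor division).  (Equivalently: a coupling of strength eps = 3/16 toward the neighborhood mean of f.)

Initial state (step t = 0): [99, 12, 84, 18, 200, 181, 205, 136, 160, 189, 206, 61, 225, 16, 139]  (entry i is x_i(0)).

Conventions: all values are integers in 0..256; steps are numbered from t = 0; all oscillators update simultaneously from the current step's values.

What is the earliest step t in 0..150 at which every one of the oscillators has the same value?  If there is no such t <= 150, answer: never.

Simulating step by step:
t=0: [99, 12, 84, 18, 200, 181, 205, 136, 160, 189, 206, 61, 225, 16, 139]  (not all equal)
t=1: [94, 134, 67, 146, 128, 137, 131, 150, 143, 141, 134, 232, 131, 150, 147]  (not all equal)
t=2: [83, 143, 35, 144, 149, 152, 154, 149, 151, 150, 152, 125, 152, 144, 146]  (not all equal)
t=3: [70, 148, 181, 152, 151, 148, 147, 148, 148, 148, 148, 149, 148, 145, 145]  (not all equal)
t=4: [43, 142, 133, 147, 147, 148, 149, 149, 149, 149, 149, 149, 149, 143, 143]  (not all equal)
t=5: [201, 154, 157, 150, 150, 149, 149, 149, 149, 149, 149, 149, 149, 153, 153]  (not all equal)
t=6: [133, 146, 145, 148, 148, 149, 149, 149, 149, 149, 149, 148, 148, 147, 147]  (not all equal)
t=7: [154, 150, 150, 149, 149, 149, 149, 149, 149, 149, 149, 149, 149, 150, 150]  (not all equal)
t=8: [147, 148, 148, 149, 149, 149, 149, 149, 149, 149, 149, 149, 149, 148, 148]  (not all equal)
t=9: [149, 149, 149, 149, 149, 149, 149, 149, 149, 149, 149, 149, 149, 149, 149]  (all equal)

Answer: 9
Key observation: Synchronization is absorbing here: once all oscillators are equal they stay equal, and step 9 is the first all-equal step.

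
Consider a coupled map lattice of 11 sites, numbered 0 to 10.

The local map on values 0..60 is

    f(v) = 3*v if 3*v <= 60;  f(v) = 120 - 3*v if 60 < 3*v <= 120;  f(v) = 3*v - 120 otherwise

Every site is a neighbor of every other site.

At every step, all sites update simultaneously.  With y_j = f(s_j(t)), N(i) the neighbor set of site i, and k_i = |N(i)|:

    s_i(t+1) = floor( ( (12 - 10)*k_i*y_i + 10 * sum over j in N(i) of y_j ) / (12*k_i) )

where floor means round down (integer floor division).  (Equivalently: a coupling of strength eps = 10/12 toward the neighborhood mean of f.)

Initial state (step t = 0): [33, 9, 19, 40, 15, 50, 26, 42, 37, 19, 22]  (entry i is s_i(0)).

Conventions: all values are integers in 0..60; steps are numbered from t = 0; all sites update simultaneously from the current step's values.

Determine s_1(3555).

Simulating step by step:
t=0: [33, 9, 19, 40, 15, 50, 26, 42, 37, 19, 22]
t=1: [30, 31, 33, 29, 32, 31, 32, 29, 29, 33, 33]
t=2: [27, 26, 26, 27, 26, 26, 26, 27, 27, 26, 26]
t=3: [40, 41, 41, 40, 41, 41, 41, 40, 40, 41, 41]
t=4: [1, 2, 2, 1, 2, 2, 2, 1, 1, 2, 2]
t=5: [4, 5, 5, 4, 5, 5, 5, 4, 4, 5, 5]
t=6: [13, 14, 14, 13, 14, 14, 14, 13, 13, 14, 14]
t=7: [40, 41, 41, 40, 41, 41, 41, 40, 40, 41, 41]

Answer: s_1(3555) = 41
Key observation: The state at step 3, [40, 41, 41, 40, 41, 41, 41, 40, 40, 41, 41], reappears at step 7: the system is in a cycle of period 4 from step 3 on.  Therefore the state at step 3555 equals the state at step 3 + ((3555 - 3) mod 4) = 3, which is [40, 41, 41, 40, 41, 41, 41, 40, 40, 41, 41].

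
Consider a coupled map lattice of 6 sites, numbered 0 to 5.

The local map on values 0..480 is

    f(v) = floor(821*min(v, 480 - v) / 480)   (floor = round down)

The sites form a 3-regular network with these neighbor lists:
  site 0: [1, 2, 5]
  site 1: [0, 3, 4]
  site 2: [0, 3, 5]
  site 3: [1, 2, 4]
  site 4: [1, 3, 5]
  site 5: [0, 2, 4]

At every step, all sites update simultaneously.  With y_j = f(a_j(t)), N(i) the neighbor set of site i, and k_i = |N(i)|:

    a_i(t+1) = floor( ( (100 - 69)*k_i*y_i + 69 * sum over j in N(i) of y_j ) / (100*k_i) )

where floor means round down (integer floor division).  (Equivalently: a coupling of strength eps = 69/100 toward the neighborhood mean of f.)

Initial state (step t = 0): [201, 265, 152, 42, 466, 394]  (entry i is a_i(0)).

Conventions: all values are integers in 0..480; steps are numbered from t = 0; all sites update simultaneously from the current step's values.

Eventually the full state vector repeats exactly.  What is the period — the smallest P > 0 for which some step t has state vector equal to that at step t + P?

Simulating step by step:
t=0: [201, 265, 152, 42, 466, 394]
t=1: [284, 214, 209, 171, 141, 189]
t=2: [344, 313, 329, 312, 300, 314]
t=3: [261, 278, 264, 284, 291, 271]
t=4: [362, 344, 359, 342, 338, 355]
t=5: [212, 228, 213, 229, 231, 215]
t=6: [369, 384, 370, 385, 386, 371]
t=7: [182, 168, 181, 167, 167, 181]
t=8: [304, 291, 303, 290, 290, 303]
t=9: [306, 318, 306, 318, 318, 306]
t=10: [292, 281, 292, 281, 281, 292]
t=11: [325, 335, 325, 335, 335, 325]
t=12: [261, 251, 261, 251, 251, 261]
t=13: [377, 387, 377, 387, 387, 377]
t=14: [172, 162, 172, 162, 162, 172]
t=15: [290, 280, 290, 280, 280, 290]
t=16: [328, 337, 328, 337, 337, 328]
t=17: [255, 247, 255, 247, 247, 255]
t=18: [387, 394, 387, 394, 394, 387]
t=19: [156, 149, 156, 149, 149, 156]
t=20: [263, 256, 263, 256, 256, 263]
t=21: [373, 380, 373, 380, 380, 373]
t=22: [180, 173, 180, 173, 173, 180]
t=23: [304, 297, 304, 297, 297, 304]
t=24: [303, 310, 303, 310, 310, 303]
t=25: [299, 292, 299, 292, 292, 299]
t=26: [311, 318, 311, 318, 318, 311]
t=27: [286, 279, 286, 279, 279, 286]
t=28: [333, 340, 333, 340, 340, 333]
t=29: [248, 241, 248, 241, 241, 248]
t=30: [398, 405, 398, 405, 405, 398]
t=31: [137, 130, 137, 130, 130, 137]
t=32: [231, 224, 231, 224, 224, 231]
t=33: [392, 385, 392, 385, 385, 392]
t=34: [152, 159, 152, 159, 159, 152]
t=35: [261, 268, 261, 268, 268, 261]
t=36: [371, 364, 371, 364, 364, 371]
t=37: [188, 195, 188, 195, 195, 188]
t=38: [323, 330, 323, 330, 330, 323]
t=39: [265, 258, 265, 258, 258, 265]
t=40: [369, 376, 369, 376, 376, 369]
t=41: [186, 179, 186, 179, 179, 186]
t=42: [315, 308, 315, 308, 308, 315]
t=43: [284, 291, 284, 291, 291, 284]
t=44: [332, 325, 332, 325, 325, 332]
t=45: [255, 262, 255, 262, 262, 255]
t=46: [381, 374, 381, 374, 374, 381]
t=47: [171, 178, 171, 178, 178, 171]
t=48: [294, 301, 294, 301, 301, 294]
t=49: [315, 308, 315, 308, 308, 315]

Answer: 7
Key observation: The state at step 42, [315, 308, 315, 308, 308, 315], reappears at step 49 — and no state repeats earlier — so the cycle the system enters has period 7.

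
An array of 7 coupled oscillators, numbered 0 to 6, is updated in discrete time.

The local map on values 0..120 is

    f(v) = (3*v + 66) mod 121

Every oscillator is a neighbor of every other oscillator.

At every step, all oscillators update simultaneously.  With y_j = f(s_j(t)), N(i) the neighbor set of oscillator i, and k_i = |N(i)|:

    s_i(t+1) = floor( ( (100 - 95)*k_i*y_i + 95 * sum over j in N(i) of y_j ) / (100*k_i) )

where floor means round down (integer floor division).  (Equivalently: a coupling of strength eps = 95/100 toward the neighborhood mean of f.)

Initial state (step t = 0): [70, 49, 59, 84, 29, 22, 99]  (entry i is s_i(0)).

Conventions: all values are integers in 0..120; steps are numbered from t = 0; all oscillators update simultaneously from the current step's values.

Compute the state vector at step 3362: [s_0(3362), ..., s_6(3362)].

Answer: [21, 21, 21, 21, 21, 21, 21]
Key observation: The state at step 4, [90, 90, 90, 90, 90, 90, 90], reappears at step 9: the system is in a cycle of period 5 from step 4 on.  Therefore the state at step 3362 equals the state at step 4 + ((3362 - 4) mod 5) = 7, which is [21, 21, 21, 21, 21, 21, 21].

Derivation:
t=0: [70, 49, 59, 84, 29, 22, 99]
t=1: [35, 28, 38, 30, 35, 37, 38]
t=2: [48, 50, 47, 49, 48, 47, 47]
t=3: [89, 88, 89, 88, 89, 89, 89]
t=4: [90, 90, 90, 90, 90, 90, 90]
t=5: [94, 94, 94, 94, 94, 94, 94]
t=6: [106, 106, 106, 106, 106, 106, 106]
t=7: [21, 21, 21, 21, 21, 21, 21]
t=8: [8, 8, 8, 8, 8, 8, 8]
t=9: [90, 90, 90, 90, 90, 90, 90]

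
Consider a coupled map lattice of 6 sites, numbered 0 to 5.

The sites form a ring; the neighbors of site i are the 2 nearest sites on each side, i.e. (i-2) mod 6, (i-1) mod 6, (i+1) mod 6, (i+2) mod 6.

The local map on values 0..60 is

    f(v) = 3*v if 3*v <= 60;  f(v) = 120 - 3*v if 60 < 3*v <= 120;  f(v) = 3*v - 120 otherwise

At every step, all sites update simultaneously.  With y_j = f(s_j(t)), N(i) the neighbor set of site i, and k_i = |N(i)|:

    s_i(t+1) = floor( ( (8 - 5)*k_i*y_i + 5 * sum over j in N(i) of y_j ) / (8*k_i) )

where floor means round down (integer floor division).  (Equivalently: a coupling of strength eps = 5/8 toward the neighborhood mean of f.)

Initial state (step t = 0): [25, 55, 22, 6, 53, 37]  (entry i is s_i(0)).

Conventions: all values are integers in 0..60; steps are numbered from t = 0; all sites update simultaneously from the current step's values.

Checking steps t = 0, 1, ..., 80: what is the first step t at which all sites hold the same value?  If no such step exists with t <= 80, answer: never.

Simulating step by step:
t=0: [25, 55, 22, 6, 53, 37]  (not all equal)
t=1: [39, 36, 43, 29, 34, 26]  (not all equal)
t=2: [13, 18, 13, 25, 20, 26]  (not all equal)
t=3: [45, 46, 45, 47, 48, 46]  (not all equal)
t=4: [17, 17, 17, 19, 19, 18]  (not all equal)
t=5: [52, 52, 52, 54, 54, 54]  (not all equal)
t=6: [37, 37, 37, 40, 40, 40]  (not all equal)
t=7: [6, 6, 6, 2, 2, 2]  (not all equal)
t=8: [14, 14, 14, 9, 9, 9]  (not all equal)
t=9: [37, 37, 37, 31, 31, 31]  (not all equal)
t=10: [14, 14, 14, 21, 21, 21]  (not all equal)
t=11: [46, 46, 46, 52, 52, 52]  (not all equal)
t=12: [23, 23, 23, 30, 30, 30]  (not all equal)
t=13: [44, 44, 44, 36, 36, 36]  (not all equal)
t=14: [12, 12, 12, 12, 12, 12]  (all equal)

Answer: 14
Key observation: Synchronization is absorbing here: once all sites are equal they stay equal, and step 14 is the first all-equal step.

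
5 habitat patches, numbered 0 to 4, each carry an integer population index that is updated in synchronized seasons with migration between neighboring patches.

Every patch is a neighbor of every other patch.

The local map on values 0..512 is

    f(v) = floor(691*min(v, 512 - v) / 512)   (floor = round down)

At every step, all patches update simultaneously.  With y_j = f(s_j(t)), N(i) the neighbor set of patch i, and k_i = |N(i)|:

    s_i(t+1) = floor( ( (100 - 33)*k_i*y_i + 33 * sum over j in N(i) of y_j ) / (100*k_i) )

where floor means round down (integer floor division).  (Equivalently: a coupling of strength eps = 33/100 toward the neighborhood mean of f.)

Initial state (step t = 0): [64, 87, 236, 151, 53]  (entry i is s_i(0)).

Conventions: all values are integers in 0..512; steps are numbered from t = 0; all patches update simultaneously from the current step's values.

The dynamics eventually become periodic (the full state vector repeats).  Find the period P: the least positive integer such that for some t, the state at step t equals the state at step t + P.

Answer: 18
Key observation: The state at step 22, [340, 340, 340, 340, 340], reappears at step 40 — and no state repeats earlier — so the cycle the system enters has period 18.

Derivation:
t=0: [64, 87, 236, 151, 53]
t=1: [116, 134, 252, 184, 107]
t=2: [179, 193, 287, 233, 172]
t=3: [252, 264, 289, 295, 247]
t=4: [331, 328, 308, 303, 327]
t=5: [250, 252, 268, 272, 253]
t=6: [335, 337, 331, 327, 338]
t=7: [238, 237, 242, 245, 236]
t=8: [321, 320, 324, 327, 319]
t=9: [256, 257, 254, 251, 258]
t=10: [343, 343, 342, 339, 342]
t=11: [228, 228, 229, 231, 229]
t=12: [307, 307, 308, 310, 308]
t=13: [275, 275, 274, 273, 274]
t=14: [319, 319, 320, 321, 320]
t=15: [259, 259, 259, 257, 259]
t=16: [341, 341, 341, 343, 341]
t=17: [229, 229, 229, 228, 229]
t=18: [308, 308, 308, 307, 308]
t=19: [275, 275, 275, 275, 275]
t=20: [319, 319, 319, 319, 319]
t=21: [260, 260, 260, 260, 260]
t=22: [340, 340, 340, 340, 340]
t=23: [232, 232, 232, 232, 232]
t=24: [313, 313, 313, 313, 313]
t=25: [268, 268, 268, 268, 268]
t=26: [329, 329, 329, 329, 329]
t=27: [246, 246, 246, 246, 246]
t=28: [332, 332, 332, 332, 332]
t=29: [242, 242, 242, 242, 242]
t=30: [326, 326, 326, 326, 326]
t=31: [251, 251, 251, 251, 251]
t=32: [338, 338, 338, 338, 338]
t=33: [234, 234, 234, 234, 234]
t=34: [315, 315, 315, 315, 315]
t=35: [265, 265, 265, 265, 265]
t=36: [333, 333, 333, 333, 333]
t=37: [241, 241, 241, 241, 241]
t=38: [325, 325, 325, 325, 325]
t=39: [252, 252, 252, 252, 252]
t=40: [340, 340, 340, 340, 340]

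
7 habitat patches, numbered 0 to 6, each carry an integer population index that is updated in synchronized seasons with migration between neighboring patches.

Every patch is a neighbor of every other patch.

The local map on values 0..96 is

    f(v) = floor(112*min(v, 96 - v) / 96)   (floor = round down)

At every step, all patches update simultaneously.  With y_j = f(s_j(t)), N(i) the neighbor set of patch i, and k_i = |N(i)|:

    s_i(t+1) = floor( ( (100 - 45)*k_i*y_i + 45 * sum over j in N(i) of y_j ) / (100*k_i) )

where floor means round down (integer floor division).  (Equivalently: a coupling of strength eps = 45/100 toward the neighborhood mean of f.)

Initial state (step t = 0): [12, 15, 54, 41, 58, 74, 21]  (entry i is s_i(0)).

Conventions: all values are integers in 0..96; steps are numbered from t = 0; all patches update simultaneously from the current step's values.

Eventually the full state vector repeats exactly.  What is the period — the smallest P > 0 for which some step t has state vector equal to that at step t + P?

Simulating step by step:
t=0: [12, 15, 54, 41, 58, 74, 21]
t=1: [23, 24, 39, 38, 37, 28, 27]
t=2: [31, 31, 40, 39, 39, 33, 33]
t=3: [38, 38, 43, 42, 42, 39, 39]
t=4: [45, 45, 48, 47, 47, 45, 45]
t=5: [52, 52, 54, 53, 53, 52, 52]
t=6: [50, 50, 49, 50, 50, 50, 50]
t=7: [53, 53, 53, 53, 53, 53, 53]
t=8: [50, 50, 50, 50, 50, 50, 50]
t=9: [53, 53, 53, 53, 53, 53, 53]

Answer: 2
Key observation: The state at step 7, [53, 53, 53, 53, 53, 53, 53], reappears at step 9 — and no state repeats earlier — so the cycle the system enters has period 2.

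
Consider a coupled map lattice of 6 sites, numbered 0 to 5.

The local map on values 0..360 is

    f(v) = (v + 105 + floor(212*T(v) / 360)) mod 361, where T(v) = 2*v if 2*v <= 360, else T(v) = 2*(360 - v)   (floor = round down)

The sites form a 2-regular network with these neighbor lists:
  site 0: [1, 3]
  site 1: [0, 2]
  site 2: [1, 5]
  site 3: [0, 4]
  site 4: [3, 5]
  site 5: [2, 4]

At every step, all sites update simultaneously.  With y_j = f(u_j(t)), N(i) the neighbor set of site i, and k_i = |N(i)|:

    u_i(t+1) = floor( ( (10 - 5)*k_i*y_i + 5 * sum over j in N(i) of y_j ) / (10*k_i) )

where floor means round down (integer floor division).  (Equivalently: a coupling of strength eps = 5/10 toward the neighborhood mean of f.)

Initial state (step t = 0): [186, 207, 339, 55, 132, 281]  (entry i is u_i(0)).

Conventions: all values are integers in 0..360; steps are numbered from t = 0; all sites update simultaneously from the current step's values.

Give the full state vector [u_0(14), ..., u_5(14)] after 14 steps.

Simulating step by step:
t=0: [186, 207, 339, 55, 132, 281]
t=1: [155, 125, 115, 153, 101, 93]
t=2: [63, 117, 258, 139, 258, 323]
t=3: [222, 270, 178, 114, 100, 116]
t=4: [182, 124, 184, 289, 338, 291]
t=5: [100, 74, 100, 118, 111, 118]
t=6: [227, 294, 227, 167, 173, 167]
t=7: [119, 121, 119, 115, 113, 115]
t=8: [92, 5, 92, 266, 353, 266]
t=9: [211, 210, 211, 162, 112, 162]
t=10: [121, 130, 121, 167, 222, 167]
t=11: [37, 17, 37, 87, 117, 87]
t=12: [201, 163, 201, 283, 326, 283]
t=13: [119, 115, 119, 119, 113, 119]
t=14: [91, 179, 91, 90, 177, 90]

Answer: [91, 179, 91, 90, 177, 90]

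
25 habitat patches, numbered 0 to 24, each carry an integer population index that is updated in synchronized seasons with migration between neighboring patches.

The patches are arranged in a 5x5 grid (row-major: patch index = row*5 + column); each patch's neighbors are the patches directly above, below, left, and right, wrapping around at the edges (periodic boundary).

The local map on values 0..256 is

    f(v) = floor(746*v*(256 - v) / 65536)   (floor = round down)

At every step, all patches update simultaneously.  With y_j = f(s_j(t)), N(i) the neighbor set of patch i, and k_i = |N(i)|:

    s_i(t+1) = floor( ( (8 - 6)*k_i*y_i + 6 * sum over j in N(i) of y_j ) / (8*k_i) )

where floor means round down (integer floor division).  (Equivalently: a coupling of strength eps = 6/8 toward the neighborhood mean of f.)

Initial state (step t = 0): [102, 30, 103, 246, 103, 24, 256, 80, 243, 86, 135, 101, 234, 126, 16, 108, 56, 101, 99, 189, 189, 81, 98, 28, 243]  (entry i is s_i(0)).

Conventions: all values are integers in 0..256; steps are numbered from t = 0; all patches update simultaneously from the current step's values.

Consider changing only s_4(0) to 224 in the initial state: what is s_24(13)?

Simulating step by step:
t=0: [102, 30, 103, 246, 224, 24, 256, 80, 243, 86, 135, 101, 234, 126, 16, 108, 56, 101, 99, 189, 189, 81, 98, 28, 243]
t=1: [112, 116, 127, 75, 96, 114, 89, 91, 110, 83, 133, 113, 146, 105, 138, 157, 162, 145, 152, 117, 140, 138, 154, 95, 91]
t=2: [181, 181, 175, 172, 169, 177, 177, 177, 170, 176, 183, 178, 179, 181, 180, 180, 179, 179, 180, 179, 179, 181, 181, 171, 176]
t=3: [157, 156, 158, 164, 161, 156, 157, 160, 160, 161, 155, 156, 156, 157, 155, 155, 155, 155, 157, 156, 155, 154, 157, 159, 160]
t=4: [176, 176, 174, 173, 173, 176, 176, 175, 173, 175, 177, 177, 176, 176, 176, 177, 177, 177, 176, 176, 176, 177, 176, 174, 175]
t=5: [160, 160, 161, 162, 161, 160, 160, 161, 161, 161, 159, 159, 159, 160, 160, 159, 159, 159, 160, 160, 159, 159, 160, 161, 161]
t=6: [174, 174, 173, 173, 173, 174, 174, 174, 173, 174, 174, 174, 174, 174, 174, 174, 175, 174, 174, 174, 174, 174, 174, 173, 174]
t=7: [162, 162, 162, 163, 162, 162, 162, 162, 162, 162, 162, 161, 162, 162, 162, 161, 161, 161, 162, 162, 162, 161, 162, 162, 162]
t=8: [173, 173, 172, 172, 172, 173, 173, 173, 172, 173, 173, 173, 173, 173, 173, 173, 174, 173, 173, 173, 173, 173, 173, 172, 173]
t=9: [163, 163, 163, 164, 163, 163, 163, 163, 163, 163, 163, 162, 163, 163, 163, 162, 162, 162, 163, 163, 163, 162, 163, 163, 163]
t=10: [172, 172, 171, 171, 171, 172, 172, 172, 171, 172, 172, 172, 172, 172, 172, 172, 173, 172, 172, 172, 172, 172, 172, 171, 172]
t=11: [164, 164, 164, 165, 164, 164, 164, 164, 164, 164, 164, 163, 164, 164, 164, 163, 163, 163, 164, 164, 164, 163, 164, 164, 164]
t=12: [171, 171, 170, 170, 170, 171, 171, 171, 170, 171, 171, 171, 171, 171, 171, 171, 172, 171, 171, 171, 171, 171, 171, 170, 171]
t=13: [165, 165, 165, 166, 165, 165, 165, 165, 165, 165, 165, 164, 165, 165, 165, 164, 164, 164, 165, 165, 165, 164, 165, 165, 165]

Answer: s_24(13) = 165
Key observation: This trace re-runs the system from the modified initial state.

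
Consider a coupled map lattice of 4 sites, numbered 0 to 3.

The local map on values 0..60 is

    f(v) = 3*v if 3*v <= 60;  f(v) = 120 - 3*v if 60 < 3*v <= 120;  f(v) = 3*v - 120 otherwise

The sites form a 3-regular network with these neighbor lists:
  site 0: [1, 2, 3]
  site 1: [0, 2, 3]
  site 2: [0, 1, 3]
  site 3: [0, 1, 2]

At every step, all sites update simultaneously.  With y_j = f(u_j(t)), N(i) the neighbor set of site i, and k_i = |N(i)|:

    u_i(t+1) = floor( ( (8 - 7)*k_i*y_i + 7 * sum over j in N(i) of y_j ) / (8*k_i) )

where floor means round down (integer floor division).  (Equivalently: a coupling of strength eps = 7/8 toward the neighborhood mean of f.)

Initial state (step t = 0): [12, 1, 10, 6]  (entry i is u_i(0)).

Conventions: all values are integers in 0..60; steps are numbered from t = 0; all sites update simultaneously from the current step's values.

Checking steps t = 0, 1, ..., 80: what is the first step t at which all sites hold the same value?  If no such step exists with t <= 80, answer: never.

Simulating step by step:
t=0: [12, 1, 10, 6]  (not all equal)
t=1: [19, 24, 20, 22]  (not all equal)
t=2: [54, 55, 53, 54]  (not all equal)
t=3: [42, 41, 42, 42]  (not all equal)
t=4: [5, 5, 5, 5]  (all equal)

Answer: 4
Key observation: Synchronization is absorbing here: once all sites are equal they stay equal, and step 4 is the first all-equal step.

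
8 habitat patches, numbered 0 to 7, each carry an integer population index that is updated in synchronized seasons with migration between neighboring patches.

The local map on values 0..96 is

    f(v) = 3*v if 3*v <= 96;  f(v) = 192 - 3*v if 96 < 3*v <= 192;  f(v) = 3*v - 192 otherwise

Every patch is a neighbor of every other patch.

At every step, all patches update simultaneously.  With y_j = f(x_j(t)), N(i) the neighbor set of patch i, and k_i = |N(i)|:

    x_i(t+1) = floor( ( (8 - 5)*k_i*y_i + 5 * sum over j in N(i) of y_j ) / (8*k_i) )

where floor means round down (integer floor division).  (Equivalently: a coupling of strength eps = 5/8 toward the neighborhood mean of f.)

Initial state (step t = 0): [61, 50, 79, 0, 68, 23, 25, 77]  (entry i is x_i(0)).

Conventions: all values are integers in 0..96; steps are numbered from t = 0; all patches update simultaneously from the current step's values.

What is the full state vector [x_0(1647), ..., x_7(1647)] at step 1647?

Answer: [25, 24, 24, 24, 25, 24, 24, 24]
Key observation: The state at step 15, [25, 24, 24, 24, 25, 24, 24, 24], reappears at step 17: the system is in a cycle of period 2 from step 15 on.  Therefore the state at step 1647 equals the state at step 15 + ((1647 - 15) mod 2) = 15, which is [25, 24, 24, 24, 25, 24, 24, 24].

Derivation:
t=0: [61, 50, 79, 0, 68, 23, 25, 77]
t=1: [28, 37, 38, 25, 29, 45, 47, 37]
t=2: [77, 76, 75, 74, 77, 69, 67, 76]
t=3: [32, 31, 30, 29, 32, 25, 23, 31]
t=4: [89, 88, 88, 87, 89, 83, 82, 88]
t=5: [70, 69, 69, 68, 70, 65, 64, 69]
t=6: [13, 12, 12, 12, 13, 9, 8, 12]
t=7: [35, 34, 34, 34, 35, 32, 31, 34]
t=8: [89, 90, 90, 90, 89, 91, 91, 90]
t=9: [77, 78, 78, 78, 77, 78, 78, 78]
t=10: [40, 41, 41, 41, 40, 41, 41, 41]
t=11: [70, 69, 69, 69, 70, 69, 69, 69]
t=12: [16, 15, 15, 15, 16, 15, 15, 15]
t=13: [46, 45, 45, 45, 46, 45, 45, 45]
t=14: [55, 56, 56, 56, 55, 56, 56, 56]
t=15: [25, 24, 24, 24, 25, 24, 24, 24]
t=16: [73, 72, 72, 72, 73, 72, 72, 72]
t=17: [25, 24, 24, 24, 25, 24, 24, 24]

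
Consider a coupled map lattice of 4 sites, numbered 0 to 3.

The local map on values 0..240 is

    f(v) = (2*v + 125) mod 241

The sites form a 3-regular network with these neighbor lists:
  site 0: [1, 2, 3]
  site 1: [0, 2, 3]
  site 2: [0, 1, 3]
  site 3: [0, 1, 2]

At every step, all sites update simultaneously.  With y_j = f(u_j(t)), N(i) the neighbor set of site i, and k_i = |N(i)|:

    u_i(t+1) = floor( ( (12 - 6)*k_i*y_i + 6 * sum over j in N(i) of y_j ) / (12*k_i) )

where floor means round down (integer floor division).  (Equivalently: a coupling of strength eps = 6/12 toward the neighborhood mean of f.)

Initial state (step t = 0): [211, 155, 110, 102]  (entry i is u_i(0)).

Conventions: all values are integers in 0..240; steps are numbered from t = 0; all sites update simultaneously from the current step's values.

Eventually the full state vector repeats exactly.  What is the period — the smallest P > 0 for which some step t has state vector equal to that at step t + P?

Simulating step by step:
t=0: [211, 155, 110, 102]
t=1: [96, 139, 109, 104]
t=2: [97, 126, 106, 102]
t=3: [92, 111, 98, 95]
t=4: [77, 90, 81, 79]
t=5: [44, 53, 47, 45]
t=6: [217, 223, 219, 218]
t=7: [80, 84, 81, 80]
t=8: [45, 48, 46, 45]
t=9: [216, 218, 217, 216]
t=10: [76, 77, 76, 76]
t=11: [36, 37, 36, 36]
t=12: [197, 198, 197, 197]
t=13: [37, 38, 37, 37]
t=14: [199, 200, 199, 199]
t=15: [41, 42, 41, 41]
t=16: [207, 208, 207, 207]
t=17: [57, 58, 57, 57]
t=18: [199, 119, 199, 199]
t=19: [54, 81, 54, 54]
t=20: [201, 139, 201, 201]
t=21: [64, 103, 64, 64]
t=22: [25, 51, 25, 25]
t=23: [183, 201, 183, 183]
t=24: [15, 27, 15, 15]
t=25: [159, 167, 159, 159]
t=26: [204, 210, 204, 204]
t=27: [53, 57, 53, 53]
t=28: [232, 235, 232, 232]
t=29: [108, 110, 108, 108]
t=30: [100, 102, 100, 100]
t=31: [84, 86, 84, 84]
t=32: [52, 54, 52, 52]
t=33: [229, 231, 229, 229]
t=34: [101, 103, 101, 101]
t=35: [86, 88, 86, 86]
t=36: [56, 58, 56, 56]
t=37: [197, 118, 197, 197]
t=38: [50, 78, 50, 50]
t=39: [194, 132, 194, 194]
t=40: [50, 89, 50, 50]
t=41: [197, 143, 197, 197]
t=42: [59, 103, 59, 59]
t=43: [16, 46, 16, 16]
t=44: [167, 187, 167, 167]
t=45: [184, 117, 184, 184]
t=46: [28, 64, 28, 28]
t=47: [152, 96, 152, 152]
t=48: [169, 132, 169, 169]
t=49: [209, 185, 209, 209]
t=50: [53, 37, 53, 53]
t=51: [225, 215, 225, 225]
t=52: [89, 83, 89, 89]
t=53: [60, 56, 60, 60]
t=54: [42, 120, 42, 42]
t=55: [194, 166, 194, 194]
t=56: [61, 123, 61, 61]
t=57: [26, 68, 26, 26]
t=58: [150, 98, 150, 150]
t=59: [166, 132, 166, 166]
t=60: [204, 182, 204, 204]
t=61: [43, 29, 43, 43]
t=62: [206, 197, 206, 206]
t=63: [52, 46, 52, 52]
t=64: [227, 223, 227, 227]
t=65: [95, 93, 95, 95]
t=66: [73, 72, 73, 73]
t=67: [29, 29, 29, 29]
t=68: [183, 183, 183, 183]
t=69: [9, 9, 9, 9]
t=70: [143, 143, 143, 143]
t=71: [170, 170, 170, 170]
t=72: [224, 224, 224, 224]
t=73: [91, 91, 91, 91]
t=74: [66, 66, 66, 66]
t=75: [16, 16, 16, 16]
t=76: [157, 157, 157, 157]
t=77: [198, 198, 198, 198]
t=78: [39, 39, 39, 39]
t=79: [203, 203, 203, 203]
t=80: [49, 49, 49, 49]
t=81: [223, 223, 223, 223]
t=82: [89, 89, 89, 89]
t=83: [62, 62, 62, 62]
t=84: [8, 8, 8, 8]
t=85: [141, 141, 141, 141]
t=86: [166, 166, 166, 166]
t=87: [216, 216, 216, 216]
t=88: [75, 75, 75, 75]
t=89: [34, 34, 34, 34]
t=90: [193, 193, 193, 193]
t=91: [29, 29, 29, 29]

Answer: 24
Key observation: The state at step 67, [29, 29, 29, 29], reappears at step 91 — and no state repeats earlier — so the cycle the system enters has period 24.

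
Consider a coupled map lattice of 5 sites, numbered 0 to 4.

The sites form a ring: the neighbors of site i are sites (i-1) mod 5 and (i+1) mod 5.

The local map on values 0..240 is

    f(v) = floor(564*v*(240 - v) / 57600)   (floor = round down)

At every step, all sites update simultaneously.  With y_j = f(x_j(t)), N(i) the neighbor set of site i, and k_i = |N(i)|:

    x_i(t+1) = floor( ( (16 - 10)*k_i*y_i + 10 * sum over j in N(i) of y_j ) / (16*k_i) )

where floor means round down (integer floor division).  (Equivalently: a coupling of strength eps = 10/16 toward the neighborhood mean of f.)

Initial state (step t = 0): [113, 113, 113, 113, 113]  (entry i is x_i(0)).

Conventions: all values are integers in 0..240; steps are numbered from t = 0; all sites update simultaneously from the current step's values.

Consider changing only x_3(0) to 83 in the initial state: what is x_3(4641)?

Simulating step by step:
t=0: [113, 113, 113, 83, 113]
t=1: [140, 140, 135, 135, 135]
t=2: [137, 137, 137, 138, 137]
t=3: [138, 138, 137, 137, 137]
t=4: [137, 137, 137, 138, 137]

Answer: x_3(4641) = 137
Key observation: The state at step 2, [137, 137, 137, 138, 137], reappears at step 4: the system is in a cycle of period 2 from step 2 on.  Therefore the state at step 4641 equals the state at step 2 + ((4641 - 2) mod 2) = 3, which is [138, 138, 137, 137, 137].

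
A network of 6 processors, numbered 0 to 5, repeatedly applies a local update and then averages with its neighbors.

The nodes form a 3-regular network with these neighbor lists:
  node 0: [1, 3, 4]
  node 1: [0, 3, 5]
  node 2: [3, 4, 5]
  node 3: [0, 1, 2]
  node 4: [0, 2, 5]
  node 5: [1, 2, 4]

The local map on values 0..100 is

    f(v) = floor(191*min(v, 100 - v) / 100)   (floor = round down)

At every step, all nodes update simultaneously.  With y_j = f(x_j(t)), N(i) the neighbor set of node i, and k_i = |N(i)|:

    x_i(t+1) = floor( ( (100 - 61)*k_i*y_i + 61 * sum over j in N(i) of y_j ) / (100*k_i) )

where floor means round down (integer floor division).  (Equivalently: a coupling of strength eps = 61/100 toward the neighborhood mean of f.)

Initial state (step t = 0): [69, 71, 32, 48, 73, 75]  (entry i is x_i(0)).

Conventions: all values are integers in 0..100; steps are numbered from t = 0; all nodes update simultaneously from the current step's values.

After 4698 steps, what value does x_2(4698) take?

Simulating step by step:
t=0: [69, 71, 32, 48, 73, 75]
t=1: [63, 61, 62, 71, 53, 52]
t=2: [71, 72, 75, 65, 82, 83]
t=3: [52, 51, 45, 57, 40, 39]
t=4: [86, 86, 80, 86, 80, 80]
t=5: [28, 28, 35, 28, 35, 35]
t=6: [55, 55, 63, 55, 63, 63]
t=7: [81, 81, 73, 81, 73, 73]
t=8: [39, 39, 47, 39, 47, 47]
t=9: [77, 77, 85, 77, 85, 85]
t=10: [39, 39, 31, 39, 31, 31]
t=11: [70, 70, 62, 70, 62, 62]
t=12: [60, 60, 68, 60, 68, 68]
t=13: [72, 72, 64, 72, 64, 64]
t=14: [56, 56, 64, 56, 64, 64]
t=15: [80, 80, 71, 80, 71, 71]
t=16: [41, 41, 51, 41, 51, 51]
t=17: [81, 81, 89, 81, 89, 89]
t=18: [32, 32, 24, 32, 24, 24]
t=19: [57, 57, 48, 57, 48, 48]
t=20: [83, 83, 89, 83, 89, 89]
t=21: [29, 29, 23, 29, 23, 23]
t=22: [52, 52, 45, 52, 45, 45]
t=23: [89, 89, 86, 89, 86, 86]
t=24: [22, 22, 24, 22, 24, 24]
t=25: [42, 42, 44, 42, 44, 44]
t=26: [80, 80, 83, 80, 83, 83]
t=27: [36, 36, 33, 36, 33, 33]
t=28: [66, 66, 64, 66, 64, 64]
t=29: [64, 64, 67, 64, 67, 67]
t=30: [66, 66, 64, 66, 64, 64]

Answer: x_2(4698) = 64
Key observation: The state at step 28, [66, 66, 64, 66, 64, 64], reappears at step 30: the system is in a cycle of period 2 from step 28 on.  Therefore the state at step 4698 equals the state at step 28 + ((4698 - 28) mod 2) = 28, which is [66, 66, 64, 66, 64, 64].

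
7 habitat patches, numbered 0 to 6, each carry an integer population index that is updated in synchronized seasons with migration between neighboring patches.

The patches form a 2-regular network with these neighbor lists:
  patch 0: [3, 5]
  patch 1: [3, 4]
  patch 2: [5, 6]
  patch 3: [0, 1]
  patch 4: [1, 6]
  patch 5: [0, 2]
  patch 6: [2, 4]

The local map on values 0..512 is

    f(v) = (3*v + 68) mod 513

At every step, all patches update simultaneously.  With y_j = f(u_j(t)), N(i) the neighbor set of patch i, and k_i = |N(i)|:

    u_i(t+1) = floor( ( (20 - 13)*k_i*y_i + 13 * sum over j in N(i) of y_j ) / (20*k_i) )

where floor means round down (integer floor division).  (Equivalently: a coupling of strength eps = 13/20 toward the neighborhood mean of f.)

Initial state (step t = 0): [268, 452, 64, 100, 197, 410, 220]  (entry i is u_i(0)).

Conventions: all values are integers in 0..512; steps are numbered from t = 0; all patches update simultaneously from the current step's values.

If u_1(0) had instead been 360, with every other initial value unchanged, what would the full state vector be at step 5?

Answer: [289, 192, 317, 198, 182, 296, 278]
Key observation: This trace re-runs the system from the modified initial state.

Derivation:
t=0: [268, 360, 64, 100, 197, 410, 220]
t=1: [333, 209, 249, 285, 160, 296, 207]
t=2: [291, 208, 306, 215, 128, 266, 171]
t=3: [329, 274, 302, 267, 238, 416, 324]
t=4: [220, 335, 260, 256, 221, 260, 242]
t=5: [289, 192, 317, 198, 182, 296, 278]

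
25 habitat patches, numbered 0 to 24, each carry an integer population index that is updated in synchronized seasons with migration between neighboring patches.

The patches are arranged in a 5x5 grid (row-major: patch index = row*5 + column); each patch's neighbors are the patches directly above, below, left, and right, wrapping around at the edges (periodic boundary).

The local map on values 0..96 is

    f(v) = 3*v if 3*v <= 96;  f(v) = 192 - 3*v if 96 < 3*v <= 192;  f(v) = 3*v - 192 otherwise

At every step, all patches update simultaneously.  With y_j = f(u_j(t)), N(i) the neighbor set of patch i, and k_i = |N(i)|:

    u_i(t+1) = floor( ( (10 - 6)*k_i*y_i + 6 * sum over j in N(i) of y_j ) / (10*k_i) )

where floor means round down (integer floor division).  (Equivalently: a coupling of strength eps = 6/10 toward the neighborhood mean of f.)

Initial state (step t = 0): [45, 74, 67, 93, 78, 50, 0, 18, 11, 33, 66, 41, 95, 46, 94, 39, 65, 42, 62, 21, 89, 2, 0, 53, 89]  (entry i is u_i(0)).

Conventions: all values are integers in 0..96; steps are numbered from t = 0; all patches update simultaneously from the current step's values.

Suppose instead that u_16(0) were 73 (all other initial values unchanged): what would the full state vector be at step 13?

Answer: [60, 29, 28, 26, 45, 45, 21, 25, 36, 39, 60, 22, 14, 40, 57, 70, 21, 9, 29, 65, 69, 28, 22, 23, 59]
Key observation: This trace re-runs the system from the modified initial state.

Derivation:
t=0: [45, 74, 67, 93, 78, 50, 0, 18, 11, 33, 66, 41, 95, 46, 94, 39, 73, 42, 62, 21, 89, 2, 0, 53, 89]
t=1: [51, 22, 29, 52, 63, 40, 29, 41, 56, 68, 43, 46, 73, 54, 68, 55, 43, 45, 34, 62, 61, 22, 17, 38, 61]
t=2: [38, 68, 68, 43, 15, 58, 73, 61, 31, 21, 49, 57, 42, 34, 21, 31, 55, 57, 61, 23, 24, 54, 63, 59, 18]
t=3: [53, 26, 17, 49, 56, 39, 19, 33, 70, 58, 47, 33, 47, 70, 65, 69, 35, 24, 32, 60, 67, 29, 12, 25, 51]
t=4: [41, 65, 58, 43, 29, 53, 73, 63, 33, 25, 48, 74, 61, 32, 16, 29, 74, 69, 64, 27, 29, 66, 57, 62, 33]
t=5: [59, 19, 20, 55, 79, 46, 21, 23, 72, 69, 48, 29, 25, 60, 64, 71, 32, 15, 29, 66, 73, 23, 15, 28, 76]
t=6: [33, 53, 53, 42, 31, 42, 65, 60, 28, 24, 43, 77, 61, 32, 12, 34, 71, 63, 56, 24, 31, 61, 56, 62, 38]
t=7: [79, 33, 33, 58, 83, 61, 23, 24, 70, 70, 59, 30, 26, 61, 59, 73, 29, 12, 36, 63, 77, 29, 17, 31, 70]
t=8: [47, 81, 72, 46, 37, 25, 67, 67, 24, 22, 27, 73, 62, 32, 12, 32, 70, 59, 54, 22, 42, 75, 66, 62, 36]
t=9: [61, 37, 27, 49, 70, 61, 27, 20, 62, 66, 67, 27, 24, 60, 60, 73, 32, 15, 39, 63, 66, 34, 14, 28, 66]
t=10: [20, 71, 66, 46, 17, 19, 67, 60, 20, 9, 22, 71, 58, 29, 9, 27, 74, 60, 51, 19, 22, 69, 61, 58, 19]
t=11: [53, 21, 16, 41, 50, 47, 20, 18, 51, 40, 54, 26, 27, 56, 46, 65, 31, 19, 41, 53, 58, 24, 11, 31, 51]
t=12: [39, 57, 52, 60, 48, 49, 60, 55, 48, 56, 39, 70, 64, 46, 45, 27, 68, 64, 58, 37, 29, 59, 53, 68, 43]
t=13: [60, 29, 28, 26, 45, 45, 21, 25, 36, 39, 60, 22, 14, 40, 57, 70, 21, 9, 29, 65, 69, 28, 22, 23, 59]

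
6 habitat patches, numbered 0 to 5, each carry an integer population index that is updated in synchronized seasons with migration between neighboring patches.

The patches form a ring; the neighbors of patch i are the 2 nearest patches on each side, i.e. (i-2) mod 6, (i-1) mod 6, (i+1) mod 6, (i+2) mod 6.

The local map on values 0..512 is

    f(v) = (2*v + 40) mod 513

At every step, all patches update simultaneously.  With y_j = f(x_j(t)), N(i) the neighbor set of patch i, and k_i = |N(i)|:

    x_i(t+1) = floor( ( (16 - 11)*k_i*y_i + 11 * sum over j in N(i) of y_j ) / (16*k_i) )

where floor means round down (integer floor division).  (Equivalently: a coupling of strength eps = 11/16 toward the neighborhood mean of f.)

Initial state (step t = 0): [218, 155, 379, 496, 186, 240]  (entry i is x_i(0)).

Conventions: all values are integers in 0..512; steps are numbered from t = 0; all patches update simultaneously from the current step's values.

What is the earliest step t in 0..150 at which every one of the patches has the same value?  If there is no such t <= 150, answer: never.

Answer: 15
Key observation: Synchronization is absorbing here: once all patches are equal they stay equal, and step 15 is the first all-equal step.

Derivation:
t=0: [218, 155, 379, 496, 186, 240]  (not all equal)
t=1: [329, 242, 302, 183, 261, 216]  (not all equal)
t=2: [171, 208, 152, 240, 220, 259]  (not all equal)
t=3: [347, 276, 335, 229, 283, 241]  (not all equal)
t=4: [134, 183, 214, 220, 188, 155]  (not all equal)
t=5: [378, 402, 422, 431, 406, 386]  (not all equal)
t=6: [318, 334, 346, 351, 336, 324]  (not all equal)
t=7: [186, 196, 203, 207, 197, 189]  (not all equal)
t=8: [426, 432, 437, 439, 432, 428]  (not all equal)
t=9: [387, 391, 394, 395, 391, 388]  (not all equal)
t=10: [306, 309, 310, 311, 309, 307]  (not all equal)
t=11: [142, 144, 145, 145, 144, 143]  (not all equal)
t=12: [326, 327, 328, 328, 327, 327]  (not all equal)
t=13: [180, 181, 181, 181, 181, 181]  (not all equal)
t=14: [401, 401, 401, 402, 401, 401]  (not all equal)
t=15: [329, 329, 329, 329, 329, 329]  (all equal)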